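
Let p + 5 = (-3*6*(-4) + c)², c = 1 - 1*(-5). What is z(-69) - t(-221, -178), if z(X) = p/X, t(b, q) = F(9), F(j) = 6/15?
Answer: -30533/345 ≈ -88.501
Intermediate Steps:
F(j) = ⅖ (F(j) = 6*(1/15) = ⅖)
t(b, q) = ⅖
c = 6 (c = 1 + 5 = 6)
p = 6079 (p = -5 + (-3*6*(-4) + 6)² = -5 + (-18*(-4) + 6)² = -5 + (72 + 6)² = -5 + 78² = -5 + 6084 = 6079)
z(X) = 6079/X
z(-69) - t(-221, -178) = 6079/(-69) - 1*⅖ = 6079*(-1/69) - ⅖ = -6079/69 - ⅖ = -30533/345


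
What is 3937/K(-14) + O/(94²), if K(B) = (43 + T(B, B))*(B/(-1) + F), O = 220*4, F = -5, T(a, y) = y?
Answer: 8754253/576549 ≈ 15.184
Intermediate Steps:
O = 880
K(B) = (-5 - B)*(43 + B) (K(B) = (43 + B)*(B/(-1) - 5) = (43 + B)*(B*(-1) - 5) = (43 + B)*(-B - 5) = (43 + B)*(-5 - B) = (-5 - B)*(43 + B))
3937/K(-14) + O/(94²) = 3937/(-215 - 1*(-14)² - 48*(-14)) + 880/(94²) = 3937/(-215 - 1*196 + 672) + 880/8836 = 3937/(-215 - 196 + 672) + 880*(1/8836) = 3937/261 + 220/2209 = 8754253/576549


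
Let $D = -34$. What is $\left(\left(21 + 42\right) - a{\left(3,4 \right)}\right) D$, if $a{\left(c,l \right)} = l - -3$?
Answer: $-1904$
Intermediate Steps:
$a{\left(c,l \right)} = 3 + l$ ($a{\left(c,l \right)} = l + 3 = 3 + l$)
$\left(\left(21 + 42\right) - a{\left(3,4 \right)}\right) D = \left(\left(21 + 42\right) - \left(3 + 4\right)\right) \left(-34\right) = \left(63 - 7\right) \left(-34\right) = 56 \left(-34\right) = -1904$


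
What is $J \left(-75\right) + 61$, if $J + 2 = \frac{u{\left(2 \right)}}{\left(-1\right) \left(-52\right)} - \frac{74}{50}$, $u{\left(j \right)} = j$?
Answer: $\frac{8297}{26} \approx 319.12$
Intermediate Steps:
$J = - \frac{2237}{650}$ ($J = -2 + \left(\frac{2}{\left(-1\right) \left(-52\right)} - \frac{74}{50}\right) = -2 + \left(\frac{2}{52} - \frac{37}{25}\right) = -2 + \left(2 \cdot \frac{1}{52} - \frac{37}{25}\right) = -2 + \left(\frac{1}{26} - \frac{37}{25}\right) = -2 - \frac{937}{650} = - \frac{2237}{650} \approx -3.4415$)
$J \left(-75\right) + 61 = \left(- \frac{2237}{650}\right) \left(-75\right) + 61 = \frac{6711}{26} + 61 = \frac{8297}{26}$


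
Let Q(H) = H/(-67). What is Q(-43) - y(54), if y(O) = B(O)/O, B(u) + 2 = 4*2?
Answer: 320/603 ≈ 0.53068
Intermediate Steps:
B(u) = 6 (B(u) = -2 + 4*2 = -2 + 8 = 6)
Q(H) = -H/67 (Q(H) = H*(-1/67) = -H/67)
y(O) = 6/O
Q(-43) - y(54) = -1/67*(-43) - 6/54 = 43/67 - 6/54 = 43/67 - 1*1/9 = 43/67 - 1/9 = 320/603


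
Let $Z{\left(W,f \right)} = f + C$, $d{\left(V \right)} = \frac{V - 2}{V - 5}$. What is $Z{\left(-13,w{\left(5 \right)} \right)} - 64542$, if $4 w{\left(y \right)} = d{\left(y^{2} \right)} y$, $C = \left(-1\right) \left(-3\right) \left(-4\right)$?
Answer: $- \frac{1032841}{16} \approx -64553.0$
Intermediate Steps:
$C = -12$ ($C = 3 \left(-4\right) = -12$)
$d{\left(V \right)} = \frac{-2 + V}{-5 + V}$
$w{\left(y \right)} = \frac{y \left(-2 + y^{2}\right)}{4 \left(-5 + y^{2}\right)}$ ($w{\left(y \right)} = \frac{\frac{-2 + y^{2}}{-5 + y^{2}} y}{4} = \frac{y \frac{1}{-5 + y^{2}} \left(-2 + y^{2}\right)}{4} = \frac{y \left(-2 + y^{2}\right)}{4 \left(-5 + y^{2}\right)}$)
$Z{\left(W,f \right)} = -12 + f$ ($Z{\left(W,f \right)} = f - 12 = -12 + f$)
$Z{\left(-13,w{\left(5 \right)} \right)} - 64542 = \left(-12 + \frac{1}{4} \cdot 5 \frac{1}{-5 + 5^{2}} \left(-2 + 5^{2}\right)\right) - 64542 = \left(-12 + \frac{1}{4} \cdot 5 \frac{1}{-5 + 25} \left(-2 + 25\right)\right) - 64542 = \left(-12 + \frac{1}{4} \cdot 5 \cdot \frac{1}{20} \cdot 23\right) - 64542 = \left(-12 + \frac{23}{16}\right) - 64542 = - \frac{169}{16} - 64542 = - \frac{1032841}{16}$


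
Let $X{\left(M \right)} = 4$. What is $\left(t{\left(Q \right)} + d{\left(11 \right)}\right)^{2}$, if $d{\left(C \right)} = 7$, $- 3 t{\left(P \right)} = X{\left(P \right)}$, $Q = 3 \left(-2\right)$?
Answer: $\frac{289}{9} \approx 32.111$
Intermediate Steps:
$Q = -6$
$t{\left(P \right)} = - \frac{4}{3}$ ($t{\left(P \right)} = \left(- \frac{1}{3}\right) 4 = - \frac{4}{3}$)
$\left(t{\left(Q \right)} + d{\left(11 \right)}\right)^{2} = \left(- \frac{4}{3} + 7\right)^{2} = \left(\frac{17}{3}\right)^{2} = \frac{289}{9}$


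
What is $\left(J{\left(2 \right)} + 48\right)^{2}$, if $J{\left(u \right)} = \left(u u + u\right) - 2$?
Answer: $2704$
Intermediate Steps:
$J{\left(u \right)} = -2 + u + u^{2}$ ($J{\left(u \right)} = \left(u^{2} + u\right) - 2 = \left(u + u^{2}\right) - 2 = -2 + u + u^{2}$)
$\left(J{\left(2 \right)} + 48\right)^{2} = \left(\left(-2 + 2 + 2^{2}\right) + 48\right)^{2} = \left(\left(-2 + 2 + 4\right) + 48\right)^{2} = \left(4 + 48\right)^{2} = 52^{2} = 2704$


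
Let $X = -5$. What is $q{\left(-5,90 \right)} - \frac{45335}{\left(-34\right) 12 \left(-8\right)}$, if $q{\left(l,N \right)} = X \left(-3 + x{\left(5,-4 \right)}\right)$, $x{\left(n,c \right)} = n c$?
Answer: $\frac{330025}{3264} \approx 101.11$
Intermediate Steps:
$x{\left(n,c \right)} = c n$
$q{\left(l,N \right)} = 115$ ($q{\left(l,N \right)} = - 5 \left(-3 - 20\right) = \left(-5\right) \left(-23\right) = 115$)
$q{\left(-5,90 \right)} - \frac{45335}{\left(-34\right) 12 \left(-8\right)} = 115 - \frac{45335}{\left(-34\right) 12 \left(-8\right)} = 115 - \frac{45335}{\left(-408\right) \left(-8\right)} = 115 - \frac{45335}{3264} = \frac{330025}{3264}$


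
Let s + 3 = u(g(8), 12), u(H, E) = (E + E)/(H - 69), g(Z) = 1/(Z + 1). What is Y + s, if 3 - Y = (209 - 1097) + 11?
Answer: 135881/155 ≈ 876.65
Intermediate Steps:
g(Z) = 1/(1 + Z)
u(H, E) = 2*E/(-69 + H) (u(H, E) = (2*E)/(-69 + H) = 2*E/(-69 + H))
s = -519/155 (s = -3 + 2*12/(-69 + 1/(1 + 8)) = -3 + 2*12/(-69 + 1/9) = -3 + 2*12/(-620/9) = -3 + 2*12*(-9/620) = -3 - 54/155 = -519/155 ≈ -3.3484)
Y = 880 (Y = 3 - ((209 - 1097) + 11) = 3 - (-888 + 11) = 3 - 1*(-877) = 3 + 877 = 880)
Y + s = 880 - 519/155 = 135881/155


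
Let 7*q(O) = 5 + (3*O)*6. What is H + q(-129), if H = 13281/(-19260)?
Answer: -2129447/6420 ≈ -331.69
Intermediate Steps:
H = -4427/6420 (H = 13281*(-1/19260) = -4427/6420 ≈ -0.68956)
q(O) = 5/7 + 18*O/7 (q(O) = (5 + (3*O)*6)/7 = (5 + 18*O)/7 = 5/7 + 18*O/7)
H + q(-129) = -4427/6420 + (5/7 + (18/7)*(-129)) = -4427/6420 + (5/7 - 2322/7) = -4427/6420 - 331 = -2129447/6420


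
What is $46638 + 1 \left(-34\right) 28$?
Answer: $45686$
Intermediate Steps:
$46638 + 1 \left(-34\right) 28 = 46638 - 952 = 45686$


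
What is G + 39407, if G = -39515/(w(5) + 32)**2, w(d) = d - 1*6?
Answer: 37830612/961 ≈ 39366.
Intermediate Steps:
w(d) = -6 + d (w(d) = d - 6 = -6 + d)
G = -39515/961 (G = -39515/((-6 + 5) + 32)**2 = -39515/(-1 + 32)**2 = -39515/(31**2) = -39515/961 ≈ -41.119)
G + 39407 = -39515/961 + 39407 = 37830612/961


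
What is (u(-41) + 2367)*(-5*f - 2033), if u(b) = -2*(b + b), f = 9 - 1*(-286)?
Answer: -8878748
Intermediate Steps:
f = 295 (f = 9 + 286 = 295)
u(b) = -4*b
(u(-41) + 2367)*(-5*f - 2033) = (-4*(-41) + 2367)*(-5*295 - 2033) = (164 + 2367)*(-1475 - 2033) = 2531*(-3508) = -8878748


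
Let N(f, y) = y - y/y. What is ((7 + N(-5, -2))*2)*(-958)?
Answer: -7664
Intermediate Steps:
N(f, y) = -1 + y (N(f, y) = y - 1*1 = y - 1 = -1 + y)
((7 + N(-5, -2))*2)*(-958) = ((7 + (-1 - 2))*2)*(-958) = ((7 - 3)*2)*(-958) = (4*2)*(-958) = 8*(-958) = -7664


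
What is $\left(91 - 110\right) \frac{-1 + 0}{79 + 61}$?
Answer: $\frac{19}{140} \approx 0.13571$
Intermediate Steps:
$\left(91 - 110\right) \frac{-1 + 0}{79 + 61} = - 19 \left(- \frac{1}{140}\right) = - 19 \left(\left(-1\right) \frac{1}{140}\right) = \left(-19\right) \left(- \frac{1}{140}\right) = \frac{19}{140}$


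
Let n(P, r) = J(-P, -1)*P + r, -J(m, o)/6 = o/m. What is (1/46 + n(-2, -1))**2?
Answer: 103041/2116 ≈ 48.696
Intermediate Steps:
J(m, o) = -6*o/m
n(P, r) = -6 + r (n(P, r) = (-6*(-1)/(-P))*P + r = (-6*(-1)*(-1/P))*P + r = (-6/P)*P + r = -6 + r)
(1/46 + n(-2, -1))**2 = (1/46 + (-6 - 1))**2 = (1/46 - 7)**2 = (-321/46)**2 = 103041/2116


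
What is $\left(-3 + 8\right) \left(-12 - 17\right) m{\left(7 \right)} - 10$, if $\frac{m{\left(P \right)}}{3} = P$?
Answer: $-3055$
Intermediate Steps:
$m{\left(P \right)} = 3 P$
$\left(-3 + 8\right) \left(-12 - 17\right) m{\left(7 \right)} - 10 = \left(-3 + 8\right) \left(-12 - 17\right) 3 \cdot 7 - 10 = 5 \left(-29\right) 21 - 10 = \left(-145\right) 21 - 10 = -3045 - 10 = -3055$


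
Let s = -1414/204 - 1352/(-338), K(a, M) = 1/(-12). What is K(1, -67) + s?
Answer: -205/68 ≈ -3.0147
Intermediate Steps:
K(a, M) = -1/12
s = -299/102 (s = -1414*1/204 - 1352*(-1/338) = -707/102 + 4 = -299/102 ≈ -2.9314)
K(1, -67) + s = -1/12 - 299/102 = -205/68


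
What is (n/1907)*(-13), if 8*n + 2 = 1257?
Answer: -16315/15256 ≈ -1.0694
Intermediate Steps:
n = 1255/8 (n = -¼ + (⅛)*1257 = -¼ + 1257/8 = 1255/8 ≈ 156.88)
(n/1907)*(-13) = ((1255/8)/1907)*(-13) = ((1255/8)*(1/1907))*(-13) = (1255/15256)*(-13) = -16315/15256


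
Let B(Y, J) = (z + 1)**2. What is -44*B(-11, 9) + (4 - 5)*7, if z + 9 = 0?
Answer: -2823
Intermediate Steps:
z = -9 (z = -9 + 0 = -9)
B(Y, J) = 64 (B(Y, J) = (-9 + 1)**2 = (-8)**2 = 64)
-44*B(-11, 9) + (4 - 5)*7 = -44*64 + (4 - 5)*7 = -2816 - 1*7 = -2816 - 7 = -2823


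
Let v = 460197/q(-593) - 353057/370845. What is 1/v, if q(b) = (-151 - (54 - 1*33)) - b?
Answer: 156125745/170513119468 ≈ 0.00091562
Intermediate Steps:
q(b) = -172 - b (q(b) = (-151 - (54 - 33)) - b = (-151 - 1*21) - b = (-151 - 21) - b = -172 - b)
v = 170513119468/156125745 (v = 460197/(-172 - 1*(-593)) - 353057/370845 = 460197/(-172 + 593) - 353057*1/370845 = 460197/421 - 353057/370845 = 170513119468/156125745 ≈ 1092.2)
1/v = 1/(170513119468/156125745) = 156125745/170513119468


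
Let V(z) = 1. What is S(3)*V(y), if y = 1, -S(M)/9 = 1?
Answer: -9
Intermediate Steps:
S(M) = -9 (S(M) = -9*1 = -9)
S(3)*V(y) = -9*1 = -9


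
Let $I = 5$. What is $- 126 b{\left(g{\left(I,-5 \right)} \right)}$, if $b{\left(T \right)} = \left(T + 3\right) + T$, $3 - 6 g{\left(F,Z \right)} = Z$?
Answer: $-714$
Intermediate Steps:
$g{\left(F,Z \right)} = \frac{1}{2} - \frac{Z}{6}$
$b{\left(T \right)} = 3 + 2 T$ ($b{\left(T \right)} = \left(3 + T\right) + T = 3 + 2 T$)
$- 126 b{\left(g{\left(I,-5 \right)} \right)} = - 126 \left(3 + 2 \left(\frac{1}{2} - - \frac{5}{6}\right)\right) = - 126 \left(3 + 2 \left(\frac{1}{2} + \frac{5}{6}\right)\right) = - 126 \left(3 + 2 \cdot \frac{4}{3}\right) = - 126 \left(3 + \frac{8}{3}\right) = \left(-126\right) \frac{17}{3} = -714$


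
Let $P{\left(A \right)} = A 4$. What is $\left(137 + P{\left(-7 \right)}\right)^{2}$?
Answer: $11881$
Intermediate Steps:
$P{\left(A \right)} = 4 A$
$\left(137 + P{\left(-7 \right)}\right)^{2} = \left(137 + 4 \left(-7\right)\right)^{2} = \left(137 - 28\right)^{2} = 109^{2} = 11881$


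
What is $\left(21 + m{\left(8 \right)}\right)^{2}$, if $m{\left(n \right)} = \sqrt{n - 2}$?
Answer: $\left(21 + \sqrt{6}\right)^{2} \approx 549.88$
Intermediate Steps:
$m{\left(n \right)} = \sqrt{-2 + n}$
$\left(21 + m{\left(8 \right)}\right)^{2} = \left(21 + \sqrt{-2 + 8}\right)^{2} = \left(21 + \sqrt{6}\right)^{2}$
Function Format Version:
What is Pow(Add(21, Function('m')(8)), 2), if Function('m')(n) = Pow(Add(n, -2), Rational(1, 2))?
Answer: Pow(Add(21, Pow(6, Rational(1, 2))), 2) ≈ 549.88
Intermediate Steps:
Function('m')(n) = Pow(Add(-2, n), Rational(1, 2))
Pow(Add(21, Function('m')(8)), 2) = Pow(Add(21, Pow(Add(-2, 8), Rational(1, 2))), 2) = Pow(Add(21, Pow(6, Rational(1, 2))), 2)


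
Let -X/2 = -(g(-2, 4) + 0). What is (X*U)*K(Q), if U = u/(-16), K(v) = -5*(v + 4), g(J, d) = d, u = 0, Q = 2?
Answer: 0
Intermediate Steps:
K(v) = -20 - 5*v (K(v) = -5*(4 + v) = -20 - 5*v)
U = 0 (U = 0/(-16) = 0*(-1/16) = 0)
X = 8 (X = -(-2)*(4 + 0) = -(-2)*4 = -2*(-4) = 8)
(X*U)*K(Q) = (8*0)*(-20 - 5*2) = 0*(-20 - 10) = 0*(-30) = 0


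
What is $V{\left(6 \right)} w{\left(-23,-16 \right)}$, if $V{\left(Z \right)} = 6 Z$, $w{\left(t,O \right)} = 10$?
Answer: $360$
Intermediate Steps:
$V{\left(6 \right)} w{\left(-23,-16 \right)} = 6 \cdot 6 \cdot 10 = 36 \cdot 10 = 360$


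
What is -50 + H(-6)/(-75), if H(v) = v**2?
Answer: -1262/25 ≈ -50.480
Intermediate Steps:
-50 + H(-6)/(-75) = -50 + (-6)**2/(-75) = -50 + 36*(-1/75) = -50 - 12/25 = -1262/25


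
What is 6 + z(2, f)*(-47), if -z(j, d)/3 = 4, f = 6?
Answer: 570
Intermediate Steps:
z(j, d) = -12 (z(j, d) = -3*4 = -12)
6 + z(2, f)*(-47) = 6 - 12*(-47) = 6 + 564 = 570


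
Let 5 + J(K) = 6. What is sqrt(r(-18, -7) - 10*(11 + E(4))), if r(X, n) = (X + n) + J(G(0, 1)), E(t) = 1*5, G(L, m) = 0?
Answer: 2*I*sqrt(46) ≈ 13.565*I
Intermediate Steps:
E(t) = 5
J(K) = 1 (J(K) = -5 + 6 = 1)
r(X, n) = 1 + X + n (r(X, n) = (X + n) + 1 = 1 + X + n)
sqrt(r(-18, -7) - 10*(11 + E(4))) = sqrt((1 - 18 - 7) - 10*(11 + 5)) = sqrt(-24 - 10*16) = sqrt(-24 - 160) = sqrt(-184) = 2*I*sqrt(46)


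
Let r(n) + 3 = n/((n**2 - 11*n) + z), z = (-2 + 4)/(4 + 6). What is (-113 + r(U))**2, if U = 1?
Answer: 32364721/2401 ≈ 13480.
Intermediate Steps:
z = 1/5 (z = 2/10 = 2*(1/10) = 1/5 ≈ 0.20000)
r(n) = -3 + n/(1/5 + n**2 - 11*n) (r(n) = -3 + n/((n**2 - 11*n) + 1/5) = -3 + n/(1/5 + n**2 - 11*n))
(-113 + r(U))**2 = (-113 + (-3 - 15*1**2 + 170*1)/(1 - 55*1 + 5*1**2))**2 = (-113 + (-3 - 15*1 + 170)/(1 - 55 + 5*1))**2 = (-113 + (-3 - 15 + 170)/(1 - 55 + 5))**2 = (-113 + 152/(-49))**2 = (-113 - 1/49*152)**2 = (-113 - 152/49)**2 = (-5689/49)**2 = 32364721/2401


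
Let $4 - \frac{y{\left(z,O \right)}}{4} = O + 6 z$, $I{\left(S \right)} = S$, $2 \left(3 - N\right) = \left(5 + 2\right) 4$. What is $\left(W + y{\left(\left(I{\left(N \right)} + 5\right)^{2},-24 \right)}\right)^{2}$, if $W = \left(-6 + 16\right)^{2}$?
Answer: $425104$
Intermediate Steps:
$N = -11$ ($N = 3 - \frac{\left(5 + 2\right) 4}{2} = 3 - \frac{7 \cdot 4}{2} = 3 - 14 = -11$)
$y{\left(z,O \right)} = 16 - 24 z - 4 O$ ($y{\left(z,O \right)} = 16 - 4 \left(O + 6 z\right) = 16 - \left(4 O + 24 z\right) = 16 - 24 z - 4 O$)
$W = 100$ ($W = 10^{2} = 100$)
$\left(W + y{\left(\left(I{\left(N \right)} + 5\right)^{2},-24 \right)}\right)^{2} = \left(100 - \left(-112 + 24 \left(-11 + 5\right)^{2}\right)\right)^{2} = \left(100 + \left(16 - 24 \left(-6\right)^{2} + 96\right)\right)^{2} = \left(100 + \left(16 - 864 + 96\right)\right)^{2} = \left(100 - 752\right)^{2} = \left(-652\right)^{2} = 425104$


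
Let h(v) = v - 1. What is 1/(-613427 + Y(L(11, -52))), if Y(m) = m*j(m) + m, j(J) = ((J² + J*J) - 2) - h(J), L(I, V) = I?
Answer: -1/610886 ≈ -1.6370e-6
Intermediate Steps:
h(v) = -1 + v
j(J) = -1 - J + 2*J² (j(J) = ((J² + J*J) - 2) - (-1 + J) = ((J² + J²) - 2) + (1 - J) = (2*J² - 2) + (1 - J) = (-2 + 2*J²) + (1 - J) = -1 - J + 2*J²)
Y(m) = m + m*(-1 - m + 2*m²) (Y(m) = m*(-1 - m + 2*m²) + m = m + m*(-1 - m + 2*m²))
1/(-613427 + Y(L(11, -52))) = 1/(-613427 + 11²*(-1 + 2*11)) = 1/(-613427 + 121*(-1 + 22)) = 1/(-613427 + 121*21) = 1/(-613427 + 2541) = 1/(-610886) = -1/610886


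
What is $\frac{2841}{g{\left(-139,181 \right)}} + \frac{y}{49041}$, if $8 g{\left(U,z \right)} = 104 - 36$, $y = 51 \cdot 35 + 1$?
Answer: $\frac{278681324}{833697} \approx 334.27$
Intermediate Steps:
$y = 1786$ ($y = 1785 + 1 = 1786$)
$g{\left(U,z \right)} = \frac{17}{2}$ ($g{\left(U,z \right)} = \frac{104 - 36}{8} = \frac{1}{8} \cdot 68 = \frac{17}{2}$)
$\frac{2841}{g{\left(-139,181 \right)}} + \frac{y}{49041} = \frac{2841}{\frac{17}{2}} + \frac{1786}{49041} = 2841 \cdot \frac{2}{17} + 1786 \cdot \frac{1}{49041} = \frac{5682}{17} + \frac{1786}{49041} = \frac{278681324}{833697}$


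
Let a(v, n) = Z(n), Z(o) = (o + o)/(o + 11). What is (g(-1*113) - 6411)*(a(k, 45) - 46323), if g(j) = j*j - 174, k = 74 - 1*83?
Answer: -2005160454/7 ≈ -2.8645e+8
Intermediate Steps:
k = -9 (k = 74 - 83 = -9)
Z(o) = 2*o/(11 + o) (Z(o) = (2*o)/(11 + o) = 2*o/(11 + o))
g(j) = -174 + j**2 (g(j) = j**2 - 174 = -174 + j**2)
a(v, n) = 2*n/(11 + n)
(g(-1*113) - 6411)*(a(k, 45) - 46323) = ((-174 + (-1*113)**2) - 6411)*(2*45/(11 + 45) - 46323) = ((-174 + (-113)**2) - 6411)*(2*45/56 - 46323) = ((-174 + 12769) - 6411)*(2*45*(1/56) - 46323) = (12595 - 6411)*(45/28 - 46323) = 6184*(-1296999/28) = -2005160454/7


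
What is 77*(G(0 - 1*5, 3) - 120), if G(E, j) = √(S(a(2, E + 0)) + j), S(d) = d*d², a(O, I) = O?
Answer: -9240 + 77*√11 ≈ -8984.6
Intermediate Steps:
S(d) = d³
G(E, j) = √(8 + j) (G(E, j) = √(2³ + j) = √(8 + j))
77*(G(0 - 1*5, 3) - 120) = 77*(√(8 + 3) - 120) = 77*(√11 - 120) = 77*(-120 + √11) = -9240 + 77*√11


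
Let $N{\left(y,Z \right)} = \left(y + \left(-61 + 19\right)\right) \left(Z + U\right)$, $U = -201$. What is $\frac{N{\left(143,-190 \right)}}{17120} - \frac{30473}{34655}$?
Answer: $- \frac{378051673}{118658720} \approx -3.186$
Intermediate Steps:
$N{\left(y,Z \right)} = \left(-201 + Z\right) \left(-42 + y\right)$ ($N{\left(y,Z \right)} = \left(y + \left(-61 + 19\right)\right) \left(Z - 201\right) = \left(y - 42\right) \left(-201 + Z\right) = \left(-42 + y\right) \left(-201 + Z\right) = \left(-201 + Z\right) \left(-42 + y\right)$)
$\frac{N{\left(143,-190 \right)}}{17120} - \frac{30473}{34655} = \frac{8442 - 28743 - -7980 - 27170}{17120} - \frac{30473}{34655} = \left(8442 - 28743 + 7980 - 27170\right) \frac{1}{17120} - \frac{30473}{34655} = \left(-39491\right) \frac{1}{17120} - \frac{30473}{34655} = - \frac{39491}{17120} - \frac{30473}{34655} = - \frac{378051673}{118658720}$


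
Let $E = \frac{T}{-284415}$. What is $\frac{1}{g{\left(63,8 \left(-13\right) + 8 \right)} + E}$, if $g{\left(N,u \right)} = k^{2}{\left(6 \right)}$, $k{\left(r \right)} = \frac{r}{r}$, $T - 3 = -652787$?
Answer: $\frac{284415}{937199} \approx 0.30347$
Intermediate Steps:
$T = -652784$ ($T = 3 - 652787 = -652784$)
$k{\left(r \right)} = 1$
$g{\left(N,u \right)} = 1$ ($g{\left(N,u \right)} = 1^{2} = 1$)
$E = \frac{652784}{284415}$ ($E = - \frac{652784}{-284415} = \left(-652784\right) \left(- \frac{1}{284415}\right) = \frac{652784}{284415} \approx 2.2952$)
$\frac{1}{g{\left(63,8 \left(-13\right) + 8 \right)} + E} = \frac{1}{1 + \frac{652784}{284415}} = \frac{1}{\frac{937199}{284415}} = \frac{284415}{937199}$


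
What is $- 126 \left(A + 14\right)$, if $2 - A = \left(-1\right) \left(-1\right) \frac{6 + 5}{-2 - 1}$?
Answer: $-2478$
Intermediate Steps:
$A = \frac{17}{3}$ ($A = 2 - \left(-1\right) \left(-1\right) \frac{6 + 5}{-2 - 1} = 2 - 1 \frac{11}{-3} = 2 - 1 \cdot 11 \left(- \frac{1}{3}\right) = 2 - 1 \left(- \frac{11}{3}\right) = 2 - - \frac{11}{3} = 2 + \frac{11}{3} = \frac{17}{3} \approx 5.6667$)
$- 126 \left(A + 14\right) = - 126 \left(\frac{17}{3} + 14\right) = \left(-126\right) \frac{59}{3} = -2478$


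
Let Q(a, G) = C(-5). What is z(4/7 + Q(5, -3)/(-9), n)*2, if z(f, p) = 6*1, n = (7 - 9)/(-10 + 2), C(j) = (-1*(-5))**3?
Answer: 12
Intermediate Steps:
C(j) = 125 (C(j) = 5**3 = 125)
Q(a, G) = 125
n = 1/4 (n = -2/(-8) = -2*(-1/8) = 1/4 ≈ 0.25000)
z(f, p) = 6
z(4/7 + Q(5, -3)/(-9), n)*2 = 6*2 = 12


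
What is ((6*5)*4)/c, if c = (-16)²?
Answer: 15/32 ≈ 0.46875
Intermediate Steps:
c = 256
((6*5)*4)/c = ((6*5)*4)/256 = (30*4)/256 = (1/256)*120 = 15/32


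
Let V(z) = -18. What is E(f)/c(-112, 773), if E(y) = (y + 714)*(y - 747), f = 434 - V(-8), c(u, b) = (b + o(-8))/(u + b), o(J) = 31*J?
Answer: -45472834/105 ≈ -4.3307e+5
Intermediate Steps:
c(u, b) = (-248 + b)/(b + u) (c(u, b) = (b + 31*(-8))/(u + b) = (b - 248)/(b + u) = (-248 + b)/(b + u))
f = 452 (f = 434 - 1*(-18) = 434 + 18 = 452)
E(y) = (-747 + y)*(714 + y) (E(y) = (714 + y)*(-747 + y) = (-747 + y)*(714 + y))
E(f)/c(-112, 773) = (-533358 + 452² - 33*452)/(((-248 + 773)/(773 - 112))) = (-533358 + 204304 - 14916)/((525/661)) = -343970/((1/661)*525) = -343970/525/661 = -343970*661/525 = -45472834/105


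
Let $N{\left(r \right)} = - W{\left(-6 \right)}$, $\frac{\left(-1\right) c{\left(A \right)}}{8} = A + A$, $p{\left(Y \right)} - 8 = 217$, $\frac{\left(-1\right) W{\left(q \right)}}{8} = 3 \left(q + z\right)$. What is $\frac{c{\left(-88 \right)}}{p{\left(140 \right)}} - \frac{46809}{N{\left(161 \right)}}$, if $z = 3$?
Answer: $\frac{1181489}{1800} \approx 656.38$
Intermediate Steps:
$W{\left(q \right)} = -72 - 24 q$ ($W{\left(q \right)} = - 8 \cdot 3 \left(q + 3\right) = - 8 \cdot 3 \left(3 + q\right) = - 8 \left(9 + 3 q\right) = -72 - 24 q$)
$p{\left(Y \right)} = 225$ ($p{\left(Y \right)} = 8 + 217 = 225$)
$c{\left(A \right)} = - 16 A$ ($c{\left(A \right)} = - 8 \left(A + A\right) = - 8 \cdot 2 A = - 16 A$)
$N{\left(r \right)} = -72$ ($N{\left(r \right)} = - (-72 - -144) = - (-72 + 144) = \left(-1\right) 72 = -72$)
$\frac{c{\left(-88 \right)}}{p{\left(140 \right)}} - \frac{46809}{N{\left(161 \right)}} = \frac{\left(-16\right) \left(-88\right)}{225} - \frac{46809}{-72} = 1408 \cdot \frac{1}{225} - - \frac{5201}{8} = \frac{1408}{225} + \frac{5201}{8} = \frac{1181489}{1800}$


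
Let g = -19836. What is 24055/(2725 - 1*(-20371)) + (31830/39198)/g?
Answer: 779282740015/748244507112 ≈ 1.0415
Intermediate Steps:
24055/(2725 - 1*(-20371)) + (31830/39198)/g = 24055/(2725 - 1*(-20371)) + (31830/39198)/(-19836) = 24055/(2725 + 20371) + (31830*(1/39198))*(-1/19836) = 24055/23096 + (5305/6533)*(-1/19836) = 24055*(1/23096) - 5305/129588588 = 24055/23096 - 5305/129588588 = 779282740015/748244507112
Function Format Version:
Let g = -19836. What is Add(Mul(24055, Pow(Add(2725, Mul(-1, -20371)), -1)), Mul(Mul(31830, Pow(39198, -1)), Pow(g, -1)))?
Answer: Rational(779282740015, 748244507112) ≈ 1.0415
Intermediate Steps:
Add(Mul(24055, Pow(Add(2725, Mul(-1, -20371)), -1)), Mul(Mul(31830, Pow(39198, -1)), Pow(g, -1))) = Add(Mul(24055, Pow(Add(2725, Mul(-1, -20371)), -1)), Mul(Mul(31830, Pow(39198, -1)), Pow(-19836, -1))) = Add(Mul(24055, Pow(Add(2725, 20371), -1)), Mul(Mul(31830, Rational(1, 39198)), Rational(-1, 19836))) = Add(Mul(24055, Pow(23096, -1)), Mul(Rational(5305, 6533), Rational(-1, 19836))) = Add(Mul(24055, Rational(1, 23096)), Rational(-5305, 129588588)) = Add(Rational(24055, 23096), Rational(-5305, 129588588)) = Rational(779282740015, 748244507112)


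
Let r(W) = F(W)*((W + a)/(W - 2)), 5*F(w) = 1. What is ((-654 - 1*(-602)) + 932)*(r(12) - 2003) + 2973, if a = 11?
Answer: -8796311/5 ≈ -1.7593e+6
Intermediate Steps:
F(w) = ⅕ (F(w) = (⅕)*1 = ⅕)
r(W) = (11 + W)/(5*(-2 + W)) (r(W) = ((W + 11)/(W - 2))/5 = ((11 + W)/(-2 + W))/5 = (11 + W)/(5*(-2 + W)))
((-654 - 1*(-602)) + 932)*(r(12) - 2003) + 2973 = ((-654 - 1*(-602)) + 932)*((11 + 12)/(5*(-2 + 12)) - 2003) + 2973 = ((-654 + 602) + 932)*((⅕)*23/10 - 2003) + 2973 = (-52 + 932)*((⅕)*(⅒)*23 - 2003) + 2973 = 880*(23/50 - 2003) + 2973 = 880*(-100127/50) + 2973 = -8811176/5 + 2973 = -8796311/5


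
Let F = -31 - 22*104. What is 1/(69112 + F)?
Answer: 1/66793 ≈ 1.4972e-5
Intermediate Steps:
F = -2319 (F = -31 - 2288 = -2319)
1/(69112 + F) = 1/(69112 - 2319) = 1/66793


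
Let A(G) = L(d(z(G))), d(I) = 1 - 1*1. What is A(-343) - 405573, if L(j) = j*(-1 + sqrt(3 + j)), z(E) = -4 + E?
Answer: -405573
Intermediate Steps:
d(I) = 0 (d(I) = 1 - 1 = 0)
A(G) = 0 (A(G) = 0*(-1 + sqrt(3 + 0)) = 0*(-1 + sqrt(3)) = 0)
A(-343) - 405573 = 0 - 405573 = -405573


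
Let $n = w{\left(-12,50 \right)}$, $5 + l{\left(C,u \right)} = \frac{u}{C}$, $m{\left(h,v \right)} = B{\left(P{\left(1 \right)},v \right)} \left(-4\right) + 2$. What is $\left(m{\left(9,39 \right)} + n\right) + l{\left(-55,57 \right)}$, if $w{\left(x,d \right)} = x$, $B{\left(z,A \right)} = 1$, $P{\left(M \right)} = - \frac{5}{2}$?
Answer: $- \frac{1102}{55} \approx -20.036$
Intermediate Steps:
$P{\left(M \right)} = - \frac{5}{2}$ ($P{\left(M \right)} = \left(-5\right) \frac{1}{2} = - \frac{5}{2}$)
$m{\left(h,v \right)} = -2$ ($m{\left(h,v \right)} = 1 \left(-4\right) + 2 = -4 + 2 = -2$)
$l{\left(C,u \right)} = -5 + \frac{u}{C}$
$n = -12$
$\left(m{\left(9,39 \right)} + n\right) + l{\left(-55,57 \right)} = \left(-2 - 12\right) - \left(5 - \frac{57}{-55}\right) = -14 + \left(-5 + 57 \left(- \frac{1}{55}\right)\right) = -14 - \frac{332}{55} = - \frac{1102}{55}$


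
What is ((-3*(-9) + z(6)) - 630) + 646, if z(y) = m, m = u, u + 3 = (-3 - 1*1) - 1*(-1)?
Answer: 37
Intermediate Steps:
u = -6 (u = -3 + ((-3 - 1*1) - 1*(-1)) = -3 + ((-3 - 1) + 1) = -3 + (-4 + 1) = -3 - 3 = -6)
m = -6
z(y) = -6
((-3*(-9) + z(6)) - 630) + 646 = ((-3*(-9) - 6) - 630) + 646 = ((27 - 6) - 630) + 646 = (21 - 630) + 646 = -609 + 646 = 37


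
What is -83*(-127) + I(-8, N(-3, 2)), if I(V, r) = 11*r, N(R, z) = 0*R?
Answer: 10541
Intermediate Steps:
N(R, z) = 0
-83*(-127) + I(-8, N(-3, 2)) = -83*(-127) + 11*0 = 10541 + 0 = 10541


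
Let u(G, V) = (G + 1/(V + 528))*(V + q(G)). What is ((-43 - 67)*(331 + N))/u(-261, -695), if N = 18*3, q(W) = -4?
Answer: -3536225/15234006 ≈ -0.23213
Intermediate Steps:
u(G, V) = (-4 + V)*(G + 1/(528 + V)) (u(G, V) = (G + 1/(V + 528))*(V - 4) = (G + 1/(528 + V))*(-4 + V) = (-4 + V)*(G + 1/(528 + V)))
N = 54
((-43 - 67)*(331 + N))/u(-261, -695) = ((-43 - 67)*(331 + 54))/(((-4 - 695 - 2112*(-261) - 261*(-695)**2 + 524*(-261)*(-695))/(528 - 695))) = (-110*385)/(((-4 - 695 + 551232 - 261*483025 + 95050980)/(-167))) = -42350*(-167/(-4 - 695 + 551232 - 126069525 + 95050980)) = -42350/((-1/167*(-30468012))) = -42350/30468012/167 = -42350*167/30468012 = -3536225/15234006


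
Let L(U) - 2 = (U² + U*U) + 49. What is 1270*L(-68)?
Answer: 11809730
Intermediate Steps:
L(U) = 51 + 2*U² (L(U) = 2 + ((U² + U*U) + 49) = 2 + ((U² + U²) + 49) = 2 + (2*U² + 49) = 2 + (49 + 2*U²) = 51 + 2*U²)
1270*L(-68) = 1270*(51 + 2*(-68)²) = 1270*(51 + 2*4624) = 1270*(51 + 9248) = 1270*9299 = 11809730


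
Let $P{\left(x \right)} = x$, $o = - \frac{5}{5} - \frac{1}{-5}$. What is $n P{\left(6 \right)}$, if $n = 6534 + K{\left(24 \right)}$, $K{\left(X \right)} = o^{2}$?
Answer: $\frac{980196}{25} \approx 39208.0$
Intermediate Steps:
$o = - \frac{4}{5}$ ($o = \left(-5\right) \frac{1}{5} - - \frac{1}{5} = -1 + \frac{1}{5} = - \frac{4}{5} \approx -0.8$)
$K{\left(X \right)} = \frac{16}{25}$ ($K{\left(X \right)} = \left(- \frac{4}{5}\right)^{2} = \frac{16}{25}$)
$n = \frac{163366}{25}$ ($n = 6534 + \frac{16}{25} = \frac{163366}{25} \approx 6534.6$)
$n P{\left(6 \right)} = \frac{163366}{25} \cdot 6 = \frac{980196}{25}$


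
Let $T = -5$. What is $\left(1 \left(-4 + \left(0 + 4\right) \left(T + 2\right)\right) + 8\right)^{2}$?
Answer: $64$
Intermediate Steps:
$\left(1 \left(-4 + \left(0 + 4\right) \left(T + 2\right)\right) + 8\right)^{2} = \left(1 \left(-4 + \left(0 + 4\right) \left(-5 + 2\right)\right) + 8\right)^{2} = \left(1 \left(-4 + 4 \left(-3\right)\right) + 8\right)^{2} = \left(1 \left(-4 - 12\right) + 8\right)^{2} = \left(1 \left(-16\right) + 8\right)^{2} = \left(-16 + 8\right)^{2} = \left(-8\right)^{2} = 64$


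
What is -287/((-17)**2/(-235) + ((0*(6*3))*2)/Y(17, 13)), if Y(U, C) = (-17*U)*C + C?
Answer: 67445/289 ≈ 233.37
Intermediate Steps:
Y(U, C) = C - 17*C*U (Y(U, C) = -17*C*U + C = C - 17*C*U)
-287/((-17)**2/(-235) + ((0*(6*3))*2)/Y(17, 13)) = -287/((-17)**2/(-235) + ((0*(6*3))*2)/((13*(1 - 17*17)))) = -287/(289*(-1/235) + ((0*18)*2)/((13*(1 - 289)))) = -287/(-289/235 + (0*2)/((13*(-288)))) = -287/(-289/235 + 0/(-3744)) = -287/(-289/235 + 0*(-1/3744)) = -287/(-289/235 + 0) = -287/(-289/235) = -287*(-235/289) = 67445/289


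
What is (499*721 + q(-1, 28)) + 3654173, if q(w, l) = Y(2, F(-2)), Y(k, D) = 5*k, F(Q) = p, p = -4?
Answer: 4013962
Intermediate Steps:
F(Q) = -4
q(w, l) = 10 (q(w, l) = 5*2 = 10)
(499*721 + q(-1, 28)) + 3654173 = (499*721 + 10) + 3654173 = (359779 + 10) + 3654173 = 359789 + 3654173 = 4013962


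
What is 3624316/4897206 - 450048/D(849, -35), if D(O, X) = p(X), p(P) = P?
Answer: 1102052308474/85701105 ≈ 12859.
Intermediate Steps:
D(O, X) = X
3624316/4897206 - 450048/D(849, -35) = 3624316/4897206 - 450048/(-35) = 3624316*(1/4897206) - 450048*(-1/35) = 1812158/2448603 + 450048/35 = 1102052308474/85701105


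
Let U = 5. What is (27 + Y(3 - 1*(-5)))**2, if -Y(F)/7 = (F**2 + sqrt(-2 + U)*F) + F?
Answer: 236937 + 53424*sqrt(3) ≈ 3.2947e+5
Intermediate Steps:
Y(F) = -7*F - 7*F**2 - 7*F*sqrt(3) (Y(F) = -7*((F**2 + sqrt(-2 + 5)*F) + F) = -7*((F**2 + sqrt(3)*F) + F) = -7*((F**2 + F*sqrt(3)) + F) = -7*(F + F**2 + F*sqrt(3)) = -7*F - 7*F**2 - 7*F*sqrt(3))
(27 + Y(3 - 1*(-5)))**2 = (27 - 7*(3 - 1*(-5))*(1 + (3 - 1*(-5)) + sqrt(3)))**2 = (27 - 7*(3 + 5)*(1 + (3 + 5) + sqrt(3)))**2 = (27 - 7*8*(1 + 8 + sqrt(3)))**2 = (27 - 7*8*(9 + sqrt(3)))**2 = (27 + (-504 - 56*sqrt(3)))**2 = (-477 - 56*sqrt(3))**2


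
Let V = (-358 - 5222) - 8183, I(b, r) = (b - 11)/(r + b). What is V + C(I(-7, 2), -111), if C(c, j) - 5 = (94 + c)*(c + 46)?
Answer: -222926/25 ≈ -8917.0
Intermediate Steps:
I(b, r) = (-11 + b)/(b + r)
C(c, j) = 5 + (46 + c)*(94 + c) (C(c, j) = 5 + (94 + c)*(c + 46) = 5 + (94 + c)*(46 + c) = 5 + (46 + c)*(94 + c))
V = -13763 (V = -5580 - 8183 = -13763)
V + C(I(-7, 2), -111) = -13763 + (4329 + ((-11 - 7)/(-7 + 2))**2 + 140*((-11 - 7)/(-7 + 2))) = -13763 + (4329 + (-18/(-5))**2 + 140*(-18/(-5))) = -13763 + (4329 + (-1/5*(-18))**2 + 140*(-1/5*(-18))) = -13763 + (4329 + (18/5)**2 + 140*(18/5)) = -13763 + (4329 + 324/25 + 504) = -13763 + 121149/25 = -222926/25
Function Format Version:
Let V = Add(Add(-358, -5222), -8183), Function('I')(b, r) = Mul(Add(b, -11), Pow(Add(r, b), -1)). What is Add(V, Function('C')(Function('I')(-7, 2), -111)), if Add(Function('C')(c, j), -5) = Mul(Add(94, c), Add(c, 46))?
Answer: Rational(-222926, 25) ≈ -8917.0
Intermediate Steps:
Function('I')(b, r) = Mul(Pow(Add(b, r), -1), Add(-11, b)) (Function('I')(b, r) = Mul(Add(-11, b), Pow(Add(b, r), -1)) = Mul(Pow(Add(b, r), -1), Add(-11, b)))
Function('C')(c, j) = Add(5, Mul(Add(46, c), Add(94, c))) (Function('C')(c, j) = Add(5, Mul(Add(94, c), Add(c, 46))) = Add(5, Mul(Add(94, c), Add(46, c))) = Add(5, Mul(Add(46, c), Add(94, c))))
V = -13763 (V = Add(-5580, -8183) = -13763)
Add(V, Function('C')(Function('I')(-7, 2), -111)) = Add(-13763, Add(4329, Pow(Mul(Pow(Add(-7, 2), -1), Add(-11, -7)), 2), Mul(140, Mul(Pow(Add(-7, 2), -1), Add(-11, -7))))) = Add(-13763, Add(4329, Pow(Mul(Pow(-5, -1), -18), 2), Mul(140, Mul(Pow(-5, -1), -18)))) = Add(-13763, Add(4329, Pow(Mul(Rational(-1, 5), -18), 2), Mul(140, Mul(Rational(-1, 5), -18)))) = Add(-13763, Add(4329, Pow(Rational(18, 5), 2), Mul(140, Rational(18, 5)))) = Add(-13763, Add(4329, Rational(324, 25), 504)) = Add(-13763, Rational(121149, 25)) = Rational(-222926, 25)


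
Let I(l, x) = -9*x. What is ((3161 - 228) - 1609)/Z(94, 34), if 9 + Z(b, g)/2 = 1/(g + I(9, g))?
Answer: -180064/2449 ≈ -73.526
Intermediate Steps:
Z(b, g) = -18 - 1/(4*g) (Z(b, g) = -18 + 2/(g - 9*g) = -18 + 2/((-8*g)) = -18 + 2*(-1/(8*g)) = -18 - 1/(4*g))
((3161 - 228) - 1609)/Z(94, 34) = ((3161 - 228) - 1609)/(-18 - ¼/34) = (2933 - 1609)/(-18 - ¼*1/34) = 1324/(-18 - 1/136) = 1324/(-2449/136) = 1324*(-136/2449) = -180064/2449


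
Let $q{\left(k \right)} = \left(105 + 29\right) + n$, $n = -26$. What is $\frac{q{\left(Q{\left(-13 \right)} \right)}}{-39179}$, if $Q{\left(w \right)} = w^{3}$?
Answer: $- \frac{108}{39179} \approx -0.0027566$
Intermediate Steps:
$q{\left(k \right)} = 108$ ($q{\left(k \right)} = \left(105 + 29\right) - 26 = 134 - 26 = 108$)
$\frac{q{\left(Q{\left(-13 \right)} \right)}}{-39179} = \frac{108}{-39179} = 108 \left(- \frac{1}{39179}\right) = - \frac{108}{39179}$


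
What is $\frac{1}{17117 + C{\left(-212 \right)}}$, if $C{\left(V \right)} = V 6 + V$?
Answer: $\frac{1}{15633} \approx 6.3967 \cdot 10^{-5}$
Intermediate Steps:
$C{\left(V \right)} = 7 V$ ($C{\left(V \right)} = 6 V + V = 7 V$)
$\frac{1}{17117 + C{\left(-212 \right)}} = \frac{1}{17117 + 7 \left(-212\right)} = \frac{1}{17117 - 1484} = \frac{1}{15633}$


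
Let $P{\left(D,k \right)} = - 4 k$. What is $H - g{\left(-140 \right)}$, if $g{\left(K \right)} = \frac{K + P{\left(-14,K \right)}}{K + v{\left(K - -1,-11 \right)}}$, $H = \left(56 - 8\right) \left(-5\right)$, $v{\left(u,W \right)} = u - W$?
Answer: $- \frac{15975}{67} \approx -238.43$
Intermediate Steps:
$H = -240$ ($H = 48 \left(-5\right) = -240$)
$g{\left(K \right)} = - \frac{3 K}{12 + 2 K}$ ($g{\left(K \right)} = \frac{K - 4 K}{K + \left(\left(K - -1\right) - -11\right)} = \frac{\left(-3\right) K}{K + \left(\left(K + 1\right) + 11\right)} = \frac{\left(-3\right) K}{K + \left(\left(1 + K\right) + 11\right)} = \frac{\left(-3\right) K}{K + \left(12 + K\right)} = \frac{\left(-3\right) K}{12 + 2 K} = - \frac{3 K}{12 + 2 K}$)
$H - g{\left(-140 \right)} = -240 - \left(-3\right) \left(-140\right) \frac{1}{12 + 2 \left(-140\right)} = -240 - \left(-3\right) \left(-140\right) \frac{1}{12 - 280} = -240 - \left(-3\right) \left(-140\right) \frac{1}{-268} = -240 - \left(-3\right) \left(-140\right) \left(- \frac{1}{268}\right) = -240 - - \frac{105}{67} = -240 + \frac{105}{67} = - \frac{15975}{67}$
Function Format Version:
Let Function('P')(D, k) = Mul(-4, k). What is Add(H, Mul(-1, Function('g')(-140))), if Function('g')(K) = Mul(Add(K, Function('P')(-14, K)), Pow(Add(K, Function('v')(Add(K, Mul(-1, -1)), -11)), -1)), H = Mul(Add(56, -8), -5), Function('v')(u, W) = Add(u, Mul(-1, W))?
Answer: Rational(-15975, 67) ≈ -238.43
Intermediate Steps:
H = -240 (H = Mul(48, -5) = -240)
Function('g')(K) = Mul(-3, K, Pow(Add(12, Mul(2, K)), -1)) (Function('g')(K) = Mul(Add(K, Mul(-4, K)), Pow(Add(K, Add(Add(K, Mul(-1, -1)), Mul(-1, -11))), -1)) = Mul(Mul(-3, K), Pow(Add(K, Add(Add(K, 1), 11)), -1)) = Mul(Mul(-3, K), Pow(Add(K, Add(Add(1, K), 11)), -1)) = Mul(Mul(-3, K), Pow(Add(K, Add(12, K)), -1)) = Mul(Mul(-3, K), Pow(Add(12, Mul(2, K)), -1)) = Mul(-3, K, Pow(Add(12, Mul(2, K)), -1)))
Add(H, Mul(-1, Function('g')(-140))) = Add(-240, Mul(-1, Mul(-3, -140, Pow(Add(12, Mul(2, -140)), -1)))) = Add(-240, Mul(-1, Mul(-3, -140, Pow(Add(12, -280), -1)))) = Add(-240, Mul(-1, Mul(-3, -140, Pow(-268, -1)))) = Add(-240, Mul(-1, Mul(-3, -140, Rational(-1, 268)))) = Add(-240, Mul(-1, Rational(-105, 67))) = Add(-240, Rational(105, 67)) = Rational(-15975, 67)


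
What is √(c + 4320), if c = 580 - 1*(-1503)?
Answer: √6403 ≈ 80.019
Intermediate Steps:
c = 2083 (c = 580 + 1503 = 2083)
√(c + 4320) = √(2083 + 4320) = √6403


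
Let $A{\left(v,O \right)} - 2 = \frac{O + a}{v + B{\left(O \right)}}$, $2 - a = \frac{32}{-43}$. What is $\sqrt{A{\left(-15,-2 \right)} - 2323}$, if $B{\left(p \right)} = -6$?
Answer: $\frac{i \sqrt{1892593185}}{903} \approx 48.177 i$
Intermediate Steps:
$a = \frac{118}{43}$ ($a = 2 - \frac{32}{-43} = 2 - 32 \left(- \frac{1}{43}\right) = 2 - - \frac{32}{43} = 2 + \frac{32}{43} = \frac{118}{43} \approx 2.7442$)
$A{\left(v,O \right)} = 2 + \frac{\frac{118}{43} + O}{-6 + v}$ ($A{\left(v,O \right)} = 2 + \frac{O + \frac{118}{43}}{v - 6} = 2 + \frac{\frac{118}{43} + O}{-6 + v}$)
$\sqrt{A{\left(-15,-2 \right)} - 2323} = \sqrt{\frac{- \frac{398}{43} - 2 + 2 \left(-15\right)}{-6 - 15} - 2323} = \sqrt{\frac{- \frac{398}{43} - 2 - 30}{-21} - 2323} = \sqrt{\left(- \frac{1}{21}\right) \left(- \frac{1774}{43}\right) - 2323} = \sqrt{\frac{1774}{903} - 2323} = \sqrt{- \frac{2095895}{903}} = \frac{i \sqrt{1892593185}}{903}$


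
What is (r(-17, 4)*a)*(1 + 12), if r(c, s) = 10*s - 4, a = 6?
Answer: 2808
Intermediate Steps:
r(c, s) = -4 + 10*s
(r(-17, 4)*a)*(1 + 12) = ((-4 + 10*4)*6)*(1 + 12) = ((-4 + 40)*6)*13 = (36*6)*13 = 216*13 = 2808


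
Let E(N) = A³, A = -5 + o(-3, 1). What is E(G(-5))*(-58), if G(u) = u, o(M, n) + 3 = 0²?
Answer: 29696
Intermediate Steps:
o(M, n) = -3 (o(M, n) = -3 + 0² = -3 + 0 = -3)
A = -8 (A = -5 - 3 = -8)
E(N) = -512 (E(N) = (-8)³ = -512)
E(G(-5))*(-58) = -512*(-58) = 29696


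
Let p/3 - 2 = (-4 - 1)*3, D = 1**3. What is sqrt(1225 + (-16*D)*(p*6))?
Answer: sqrt(4969) ≈ 70.491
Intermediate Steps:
D = 1
p = -39 (p = 6 + 3*((-4 - 1)*3) = 6 + 3*(-5*3) = 6 + 3*(-15) = 6 - 45 = -39)
sqrt(1225 + (-16*D)*(p*6)) = sqrt(1225 + (-16*1)*(-39*6)) = sqrt(1225 - 16*(-234)) = sqrt(1225 + 3744) = sqrt(4969)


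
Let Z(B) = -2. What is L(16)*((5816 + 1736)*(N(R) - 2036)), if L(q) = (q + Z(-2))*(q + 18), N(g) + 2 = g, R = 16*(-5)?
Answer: -7613684736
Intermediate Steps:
R = -80
N(g) = -2 + g
L(q) = (-2 + q)*(18 + q) (L(q) = (q - 2)*(q + 18) = (-2 + q)*(18 + q))
L(16)*((5816 + 1736)*(N(R) - 2036)) = (-36 + 16² + 16*16)*((5816 + 1736)*((-2 - 80) - 2036)) = (-36 + 256 + 256)*(7552*(-82 - 2036)) = 476*(7552*(-2118)) = 476*(-15995136) = -7613684736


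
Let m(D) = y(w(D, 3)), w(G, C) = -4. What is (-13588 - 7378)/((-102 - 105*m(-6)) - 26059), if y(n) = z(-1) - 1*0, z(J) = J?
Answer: 10483/13028 ≈ 0.80465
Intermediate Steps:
y(n) = -1 (y(n) = -1 - 1*0 = -1 + 0 = -1)
m(D) = -1
(-13588 - 7378)/((-102 - 105*m(-6)) - 26059) = (-13588 - 7378)/((-102 - 105*(-1)) - 26059) = -20966/((-102 + 105) - 26059) = -20966/(3 - 26059) = -20966/(-26056) = -20966*(-1/26056) = 10483/13028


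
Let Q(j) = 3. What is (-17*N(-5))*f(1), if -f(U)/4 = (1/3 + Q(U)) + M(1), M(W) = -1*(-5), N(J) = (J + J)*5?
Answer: -85000/3 ≈ -28333.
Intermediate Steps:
N(J) = 10*J (N(J) = (2*J)*5 = 10*J)
M(W) = 5
f(U) = -100/3 (f(U) = -4*((1/3 + 3) + 5) = -4*(10/3 + 5) = -4*25/3 = -100/3)
(-17*N(-5))*f(1) = -170*(-5)*(-100/3) = -17*(-50)*(-100/3) = 850*(-100/3) = -85000/3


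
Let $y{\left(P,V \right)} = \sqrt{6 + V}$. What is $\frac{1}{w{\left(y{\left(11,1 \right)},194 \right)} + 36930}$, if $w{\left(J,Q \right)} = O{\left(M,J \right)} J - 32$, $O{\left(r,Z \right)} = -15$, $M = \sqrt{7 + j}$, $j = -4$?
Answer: $\frac{36898}{1361460829} + \frac{15 \sqrt{7}}{1361460829} \approx 2.7131 \cdot 10^{-5}$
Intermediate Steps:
$M = \sqrt{3}$ ($M = \sqrt{7 - 4} = \sqrt{3} \approx 1.732$)
$w{\left(J,Q \right)} = -32 - 15 J$ ($w{\left(J,Q \right)} = - 15 J - 32 = -32 - 15 J$)
$\frac{1}{w{\left(y{\left(11,1 \right)},194 \right)} + 36930} = \frac{1}{\left(-32 - 15 \sqrt{6 + 1}\right) + 36930} = \frac{1}{\left(-32 - 15 \sqrt{7}\right) + 36930} = \frac{1}{36898 - 15 \sqrt{7}}$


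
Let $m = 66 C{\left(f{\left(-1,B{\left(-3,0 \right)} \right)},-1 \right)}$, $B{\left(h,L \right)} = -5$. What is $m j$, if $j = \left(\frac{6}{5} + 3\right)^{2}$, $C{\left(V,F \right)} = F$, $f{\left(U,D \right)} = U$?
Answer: $- \frac{29106}{25} \approx -1164.2$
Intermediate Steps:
$j = \frac{441}{25}$ ($j = \left(6 \cdot \frac{1}{5} + 3\right)^{2} = \left(\frac{6}{5} + 3\right)^{2} = \left(\frac{21}{5}\right)^{2} = \frac{441}{25} \approx 17.64$)
$m = -66$ ($m = 66 \left(-1\right) = -66$)
$m j = \left(-66\right) \frac{441}{25} = - \frac{29106}{25}$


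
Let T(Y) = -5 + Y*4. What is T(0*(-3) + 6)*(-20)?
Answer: -380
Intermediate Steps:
T(Y) = -5 + 4*Y
T(0*(-3) + 6)*(-20) = (-5 + 4*(0*(-3) + 6))*(-20) = (-5 + 4*(0 + 6))*(-20) = (-5 + 4*6)*(-20) = (-5 + 24)*(-20) = 19*(-20) = -380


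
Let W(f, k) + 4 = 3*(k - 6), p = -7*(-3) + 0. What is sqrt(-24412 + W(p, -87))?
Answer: I*sqrt(24695) ≈ 157.15*I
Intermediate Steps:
p = 21 (p = 21 + 0 = 21)
W(f, k) = -22 + 3*k (W(f, k) = -4 + 3*(k - 6) = -4 + 3*(-6 + k) = -4 + (-18 + 3*k) = -22 + 3*k)
sqrt(-24412 + W(p, -87)) = sqrt(-24412 + (-22 + 3*(-87))) = sqrt(-24412 + (-22 - 261)) = sqrt(-24412 - 283) = sqrt(-24695) = I*sqrt(24695)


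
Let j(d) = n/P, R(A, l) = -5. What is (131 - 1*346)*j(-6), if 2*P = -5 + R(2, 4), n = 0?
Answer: 0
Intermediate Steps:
P = -5 (P = (-5 - 5)/2 = (½)*(-10) = -5)
j(d) = 0 (j(d) = 0/(-5) = 0*(-⅕) = 0)
(131 - 1*346)*j(-6) = (131 - 1*346)*0 = (131 - 346)*0 = -215*0 = 0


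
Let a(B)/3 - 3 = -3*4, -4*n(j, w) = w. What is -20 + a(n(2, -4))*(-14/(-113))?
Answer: -2638/113 ≈ -23.345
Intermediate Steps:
n(j, w) = -w/4
a(B) = -27 (a(B) = 9 + 3*(-3*4) = 9 + 3*(-12) = 9 - 36 = -27)
-20 + a(n(2, -4))*(-14/(-113)) = -20 - (-378)/(-113) = -20 - (-378)*(-1)/113 = -20 - 27*14/113 = -20 - 378/113 = -2638/113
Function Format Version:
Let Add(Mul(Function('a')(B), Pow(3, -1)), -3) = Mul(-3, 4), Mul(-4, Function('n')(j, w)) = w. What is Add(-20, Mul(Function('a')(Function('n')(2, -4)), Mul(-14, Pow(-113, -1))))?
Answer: Rational(-2638, 113) ≈ -23.345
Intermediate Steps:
Function('n')(j, w) = Mul(Rational(-1, 4), w)
Function('a')(B) = -27 (Function('a')(B) = Add(9, Mul(3, Mul(-3, 4))) = Add(9, Mul(3, -12)) = Add(9, -36) = -27)
Add(-20, Mul(Function('a')(Function('n')(2, -4)), Mul(-14, Pow(-113, -1)))) = Add(-20, Mul(-27, Mul(-14, Pow(-113, -1)))) = Add(-20, Mul(-27, Mul(-14, Rational(-1, 113)))) = Add(-20, Mul(-27, Rational(14, 113))) = Add(-20, Rational(-378, 113)) = Rational(-2638, 113)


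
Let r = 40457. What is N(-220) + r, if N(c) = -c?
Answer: 40677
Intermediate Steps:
N(-220) + r = -1*(-220) + 40457 = 220 + 40457 = 40677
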